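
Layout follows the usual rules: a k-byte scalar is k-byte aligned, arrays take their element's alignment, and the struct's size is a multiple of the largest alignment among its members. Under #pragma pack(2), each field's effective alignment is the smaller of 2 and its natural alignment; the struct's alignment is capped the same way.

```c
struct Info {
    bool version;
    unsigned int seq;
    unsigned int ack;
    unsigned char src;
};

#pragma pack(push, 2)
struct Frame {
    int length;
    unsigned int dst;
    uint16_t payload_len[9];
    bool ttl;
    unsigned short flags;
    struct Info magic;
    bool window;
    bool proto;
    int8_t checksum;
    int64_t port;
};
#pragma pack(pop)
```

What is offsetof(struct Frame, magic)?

30

Info: version at 0 (size 1, align 1) → ends 1; pad 3 to align 4 for seq; seq at 4 (size 4, align 4) → ends 8; ack at 8 (size 4, align 4) → ends 12; src at 12 (size 1, align 1) → ends 13; tail pad 3 to reach multiple of 4; total 16 bytes, alignment 4
length at 0 (size 4, align 2) → ends 4
dst at 4 (size 4, align 2) → ends 8
payload_len at 8 (size 18, align 2) → ends 26
ttl at 26 (size 1, align 1) → ends 27
pad 1 to align 2 for flags
flags at 28 (size 2, align 2) → ends 30
magic at 30 (size 16, align 2) → ends 46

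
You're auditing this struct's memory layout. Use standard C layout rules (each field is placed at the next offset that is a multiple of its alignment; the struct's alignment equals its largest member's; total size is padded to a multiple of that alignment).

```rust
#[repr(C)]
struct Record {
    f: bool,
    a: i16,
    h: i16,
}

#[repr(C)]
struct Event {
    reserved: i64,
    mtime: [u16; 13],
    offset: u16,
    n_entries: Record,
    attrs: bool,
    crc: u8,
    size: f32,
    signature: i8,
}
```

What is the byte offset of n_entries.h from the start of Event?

40

Record: @0: f [1B, align 1] → 1; +1 pad (align 2); @2: a [2B, align 2] → 4; @4: h [2B, align 2] → 6; size 6, align 2
@0: reserved [8B, align 8] → 8
@8: mtime [26B, align 2] → 34
@34: offset [2B, align 2] → 36
@36: n_entries [6B, align 2] → 42
within Record: h at 4
36 + 4 = 40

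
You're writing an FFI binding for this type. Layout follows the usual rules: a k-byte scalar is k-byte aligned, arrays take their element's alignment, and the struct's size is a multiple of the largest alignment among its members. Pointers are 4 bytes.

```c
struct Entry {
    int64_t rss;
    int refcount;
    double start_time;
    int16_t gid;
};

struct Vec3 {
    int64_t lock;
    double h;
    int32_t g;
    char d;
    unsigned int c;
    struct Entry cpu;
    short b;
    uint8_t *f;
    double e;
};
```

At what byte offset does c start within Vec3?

Entry: rss at 0 (size 8, align 8) → ends 8; refcount at 8 (size 4, align 4) → ends 12; pad 4 to align 8 for start_time; start_time at 16 (size 8, align 8) → ends 24; gid at 24 (size 2, align 2) → ends 26; tail pad 6 to reach multiple of 8; total 32 bytes, alignment 8
lock at 0 (size 8, align 8) → ends 8
h at 8 (size 8, align 8) → ends 16
g at 16 (size 4, align 4) → ends 20
d at 20 (size 1, align 1) → ends 21
pad 3 to align 4 for c
c at 24 (size 4, align 4) → ends 28

24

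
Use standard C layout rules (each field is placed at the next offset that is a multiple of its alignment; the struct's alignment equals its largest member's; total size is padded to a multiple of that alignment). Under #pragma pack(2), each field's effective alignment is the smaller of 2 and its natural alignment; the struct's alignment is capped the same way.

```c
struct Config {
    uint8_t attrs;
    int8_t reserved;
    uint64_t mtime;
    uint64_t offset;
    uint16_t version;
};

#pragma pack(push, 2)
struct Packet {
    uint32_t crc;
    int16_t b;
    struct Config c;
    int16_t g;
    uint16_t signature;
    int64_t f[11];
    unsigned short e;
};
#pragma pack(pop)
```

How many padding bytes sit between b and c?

0

Config: 0..1  attrs  (1B, 1-aligned); 1..2  reserved  (1B, 1-aligned); 2..8  -- padding (6B); 8..16  mtime  (8B, 8-aligned); 16..24  offset  (8B, 8-aligned); 24..26  version  (2B, 2-aligned); 26..32  -- tail padding (6B); sizeof = 32, alignof = 8
0..4  crc  (4B, 2-aligned)
4..6  b  (2B, 2-aligned)
6..38  c  (32B, 2-aligned)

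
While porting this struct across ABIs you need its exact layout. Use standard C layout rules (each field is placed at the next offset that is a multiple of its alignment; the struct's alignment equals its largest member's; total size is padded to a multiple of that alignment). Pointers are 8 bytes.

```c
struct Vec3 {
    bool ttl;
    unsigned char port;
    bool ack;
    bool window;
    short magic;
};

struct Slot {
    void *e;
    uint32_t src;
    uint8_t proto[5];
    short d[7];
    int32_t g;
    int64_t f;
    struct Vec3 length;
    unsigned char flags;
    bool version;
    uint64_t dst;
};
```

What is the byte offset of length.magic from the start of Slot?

Vec3: 0..1  ttl  (1B, 1-aligned); 1..2  port  (1B, 1-aligned); 2..3  ack  (1B, 1-aligned); 3..4  window  (1B, 1-aligned); 4..6  magic  (2B, 2-aligned); sizeof = 6, alignof = 2
0..8  e  (8B, 8-aligned)
8..12  src  (4B, 4-aligned)
12..17  proto  (5B, 1-aligned)
17..18  -- padding (1B)
18..32  d  (14B, 2-aligned)
32..36  g  (4B, 4-aligned)
36..40  -- padding (4B)
40..48  f  (8B, 8-aligned)
48..54  length  (6B, 2-aligned)
within Vec3: magic at 4
48 + 4 = 52

52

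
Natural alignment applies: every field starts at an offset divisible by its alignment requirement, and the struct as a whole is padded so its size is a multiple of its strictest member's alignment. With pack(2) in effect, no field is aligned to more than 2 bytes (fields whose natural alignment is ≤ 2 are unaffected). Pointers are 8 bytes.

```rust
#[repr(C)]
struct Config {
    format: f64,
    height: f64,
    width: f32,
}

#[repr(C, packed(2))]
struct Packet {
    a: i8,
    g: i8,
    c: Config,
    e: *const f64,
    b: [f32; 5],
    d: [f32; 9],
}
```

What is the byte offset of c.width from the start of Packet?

18

Config: 0..8  format  (8B, 8-aligned); 8..16  height  (8B, 8-aligned); 16..20  width  (4B, 4-aligned); 20..24  -- tail padding (4B); sizeof = 24, alignof = 8
0..1  a  (1B, 1-aligned)
1..2  g  (1B, 1-aligned)
2..26  c  (24B, 2-aligned)
within Config: width at 16
2 + 16 = 18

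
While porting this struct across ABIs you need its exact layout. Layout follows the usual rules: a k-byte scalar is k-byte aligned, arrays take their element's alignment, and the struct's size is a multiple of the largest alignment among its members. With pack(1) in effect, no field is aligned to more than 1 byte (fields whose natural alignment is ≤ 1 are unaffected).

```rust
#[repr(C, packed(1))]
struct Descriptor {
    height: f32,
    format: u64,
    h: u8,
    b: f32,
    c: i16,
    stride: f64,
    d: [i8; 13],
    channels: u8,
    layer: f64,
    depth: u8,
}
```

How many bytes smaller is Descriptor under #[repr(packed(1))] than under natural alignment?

22

natural layout:
  height at 0 (size 4, align 4) → ends 4
  pad 4 to align 8 for format
  format at 8 (size 8, align 8) → ends 16
  h at 16 (size 1, align 1) → ends 17
  pad 3 to align 4 for b
  b at 20 (size 4, align 4) → ends 24
  c at 24 (size 2, align 2) → ends 26
  pad 6 to align 8 for stride
  stride at 32 (size 8, align 8) → ends 40
  d at 40 (size 13, align 1) → ends 53
  channels at 53 (size 1, align 1) → ends 54
  pad 2 to align 8 for layer
  layer at 56 (size 8, align 8) → ends 64
  depth at 64 (size 1, align 1) → ends 65
  tail pad 7 to reach multiple of 8
  total 72 bytes, alignment 8
packed(1) layout:
  height at 0 (size 4, align 1) → ends 4
  format at 4 (size 8, align 1) → ends 12
  h at 12 (size 1, align 1) → ends 13
  b at 13 (size 4, align 1) → ends 17
  c at 17 (size 2, align 1) → ends 19
  stride at 19 (size 8, align 1) → ends 27
  d at 27 (size 13, align 1) → ends 40
  channels at 40 (size 1, align 1) → ends 41
  layer at 41 (size 8, align 1) → ends 49
  depth at 49 (size 1, align 1) → ends 50
  total 50 bytes, alignment 1
72 − 50 = 22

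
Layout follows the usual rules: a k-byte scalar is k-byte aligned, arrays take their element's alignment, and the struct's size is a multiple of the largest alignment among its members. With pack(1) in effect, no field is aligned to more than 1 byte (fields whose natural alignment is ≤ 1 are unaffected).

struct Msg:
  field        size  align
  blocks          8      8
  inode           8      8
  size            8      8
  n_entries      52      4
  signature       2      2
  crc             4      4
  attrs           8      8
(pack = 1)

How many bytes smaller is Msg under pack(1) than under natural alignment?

6

natural layout:
  blocks at 0 (size 8, align 8) → ends 8
  inode at 8 (size 8, align 8) → ends 16
  size at 16 (size 8, align 8) → ends 24
  n_entries at 24 (size 52, align 4) → ends 76
  signature at 76 (size 2, align 2) → ends 78
  pad 2 to align 4 for crc
  crc at 80 (size 4, align 4) → ends 84
  pad 4 to align 8 for attrs
  attrs at 88 (size 8, align 8) → ends 96
  total 96 bytes, alignment 8
packed(1) layout:
  blocks at 0 (size 8, align 1) → ends 8
  inode at 8 (size 8, align 1) → ends 16
  size at 16 (size 8, align 1) → ends 24
  n_entries at 24 (size 52, align 1) → ends 76
  signature at 76 (size 2, align 1) → ends 78
  crc at 78 (size 4, align 1) → ends 82
  attrs at 82 (size 8, align 1) → ends 90
  total 90 bytes, alignment 1
96 − 90 = 6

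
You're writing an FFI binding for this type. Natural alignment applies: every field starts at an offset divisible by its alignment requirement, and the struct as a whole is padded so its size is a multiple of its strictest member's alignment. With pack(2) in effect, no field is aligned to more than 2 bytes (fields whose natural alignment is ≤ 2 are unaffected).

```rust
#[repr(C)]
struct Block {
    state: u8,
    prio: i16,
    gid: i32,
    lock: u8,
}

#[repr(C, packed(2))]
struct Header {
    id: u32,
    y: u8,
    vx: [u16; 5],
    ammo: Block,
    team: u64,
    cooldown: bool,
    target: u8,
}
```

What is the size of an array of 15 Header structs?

Block: state at 0 (size 1, align 1) → ends 1; pad 1 to align 2 for prio; prio at 2 (size 2, align 2) → ends 4; gid at 4 (size 4, align 4) → ends 8; lock at 8 (size 1, align 1) → ends 9; tail pad 3 to reach multiple of 4; total 12 bytes, alignment 4
id at 0 (size 4, align 2) → ends 4
y at 4 (size 1, align 1) → ends 5
pad 1 to align 2 for vx
vx at 6 (size 10, align 2) → ends 16
ammo at 16 (size 12, align 2) → ends 28
team at 28 (size 8, align 2) → ends 36
cooldown at 36 (size 1, align 1) → ends 37
target at 37 (size 1, align 1) → ends 38
total 38 bytes, alignment 2
array of 15: 15 × 38 = 570

570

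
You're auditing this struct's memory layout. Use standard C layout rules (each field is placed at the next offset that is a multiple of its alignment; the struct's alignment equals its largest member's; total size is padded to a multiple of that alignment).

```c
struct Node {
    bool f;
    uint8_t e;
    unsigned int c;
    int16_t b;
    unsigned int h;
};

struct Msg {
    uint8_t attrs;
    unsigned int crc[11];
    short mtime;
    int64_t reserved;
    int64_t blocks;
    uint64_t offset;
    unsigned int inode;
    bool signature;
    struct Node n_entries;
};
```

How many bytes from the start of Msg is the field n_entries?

88

Node: 0..1  f  (1B, 1-aligned); 1..2  e  (1B, 1-aligned); 2..4  -- padding (2B); 4..8  c  (4B, 4-aligned); 8..10  b  (2B, 2-aligned); 10..12  -- padding (2B); 12..16  h  (4B, 4-aligned); sizeof = 16, alignof = 4
0..1  attrs  (1B, 1-aligned)
1..4  -- padding (3B)
4..48  crc  (44B, 4-aligned)
48..50  mtime  (2B, 2-aligned)
50..56  -- padding (6B)
56..64  reserved  (8B, 8-aligned)
64..72  blocks  (8B, 8-aligned)
72..80  offset  (8B, 8-aligned)
80..84  inode  (4B, 4-aligned)
84..85  signature  (1B, 1-aligned)
85..88  -- padding (3B)
88..104  n_entries  (16B, 4-aligned)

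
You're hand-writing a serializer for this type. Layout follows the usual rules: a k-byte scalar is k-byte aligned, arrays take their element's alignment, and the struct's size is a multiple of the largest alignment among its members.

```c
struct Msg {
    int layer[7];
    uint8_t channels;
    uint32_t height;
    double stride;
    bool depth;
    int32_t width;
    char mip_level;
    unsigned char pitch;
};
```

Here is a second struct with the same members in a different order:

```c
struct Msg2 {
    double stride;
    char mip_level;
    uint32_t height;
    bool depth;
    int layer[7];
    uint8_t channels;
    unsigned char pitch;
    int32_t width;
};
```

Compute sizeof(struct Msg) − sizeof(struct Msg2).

@0: layer [28B, align 4] → 28
@28: channels [1B, align 1] → 29
+3 pad (align 4)
@32: height [4B, align 4] → 36
+4 pad (align 8)
@40: stride [8B, align 8] → 48
@48: depth [1B, align 1] → 49
+3 pad (align 4)
@52: width [4B, align 4] → 56
@56: mip_level [1B, align 1] → 57
@57: pitch [1B, align 1] → 58
+6 tail pad (align 8)
size 64, align 8
— Msg2 —
@0: stride [8B, align 8] → 8
@8: mip_level [1B, align 1] → 9
+3 pad (align 4)
@12: height [4B, align 4] → 16
@16: depth [1B, align 1] → 17
+3 pad (align 4)
@20: layer [28B, align 4] → 48
@48: channels [1B, align 1] → 49
@49: pitch [1B, align 1] → 50
+2 pad (align 4)
@52: width [4B, align 4] → 56
size 56, align 8
64 − 56 = 8

8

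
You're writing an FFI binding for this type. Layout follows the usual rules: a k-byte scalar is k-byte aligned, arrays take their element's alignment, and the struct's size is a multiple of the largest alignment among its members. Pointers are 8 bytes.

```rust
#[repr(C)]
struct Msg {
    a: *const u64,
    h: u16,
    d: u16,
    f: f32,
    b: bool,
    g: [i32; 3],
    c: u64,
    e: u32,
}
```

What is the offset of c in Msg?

32

0..8  a  (8B, 8-aligned)
8..10  h  (2B, 2-aligned)
10..12  d  (2B, 2-aligned)
12..16  f  (4B, 4-aligned)
16..17  b  (1B, 1-aligned)
17..20  -- padding (3B)
20..32  g  (12B, 4-aligned)
32..40  c  (8B, 8-aligned)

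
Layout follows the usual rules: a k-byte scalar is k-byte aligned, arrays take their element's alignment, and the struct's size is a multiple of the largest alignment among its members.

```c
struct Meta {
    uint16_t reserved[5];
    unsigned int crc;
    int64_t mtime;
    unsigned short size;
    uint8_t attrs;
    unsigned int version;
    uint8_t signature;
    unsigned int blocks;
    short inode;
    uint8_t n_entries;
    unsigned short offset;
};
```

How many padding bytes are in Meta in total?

@0: reserved [10B, align 2] → 10
+2 pad (align 4)
@12: crc [4B, align 4] → 16
@16: mtime [8B, align 8] → 24
@24: size [2B, align 2] → 26
@26: attrs [1B, align 1] → 27
+1 pad (align 4)
@28: version [4B, align 4] → 32
@32: signature [1B, align 1] → 33
+3 pad (align 4)
@36: blocks [4B, align 4] → 40
@40: inode [2B, align 2] → 42
@42: n_entries [1B, align 1] → 43
+1 pad (align 2)
@44: offset [2B, align 2] → 46
+2 tail pad (align 8)
size 48, align 8
data bytes 39, size 48 → padding 9

9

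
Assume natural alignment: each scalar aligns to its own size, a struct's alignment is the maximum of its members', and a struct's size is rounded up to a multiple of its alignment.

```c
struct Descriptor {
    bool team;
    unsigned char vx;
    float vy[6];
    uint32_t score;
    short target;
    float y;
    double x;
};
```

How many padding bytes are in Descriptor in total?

0..1  team  (1B, 1-aligned)
1..2  vx  (1B, 1-aligned)
2..4  -- padding (2B)
4..28  vy  (24B, 4-aligned)
28..32  score  (4B, 4-aligned)
32..34  target  (2B, 2-aligned)
34..36  -- padding (2B)
36..40  y  (4B, 4-aligned)
40..48  x  (8B, 8-aligned)
sizeof = 48, alignof = 8
data bytes 44, size 48 → padding 4

4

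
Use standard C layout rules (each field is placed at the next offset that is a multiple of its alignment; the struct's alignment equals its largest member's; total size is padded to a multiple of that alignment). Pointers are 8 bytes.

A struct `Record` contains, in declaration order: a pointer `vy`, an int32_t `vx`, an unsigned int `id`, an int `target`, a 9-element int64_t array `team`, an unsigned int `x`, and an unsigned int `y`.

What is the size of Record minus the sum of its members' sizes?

@0: vy [8B, align 8] → 8
@8: vx [4B, align 4] → 12
@12: id [4B, align 4] → 16
@16: target [4B, align 4] → 20
+4 pad (align 8)
@24: team [72B, align 8] → 96
@96: x [4B, align 4] → 100
@100: y [4B, align 4] → 104
size 104, align 8
data bytes 100, size 104 → padding 4

4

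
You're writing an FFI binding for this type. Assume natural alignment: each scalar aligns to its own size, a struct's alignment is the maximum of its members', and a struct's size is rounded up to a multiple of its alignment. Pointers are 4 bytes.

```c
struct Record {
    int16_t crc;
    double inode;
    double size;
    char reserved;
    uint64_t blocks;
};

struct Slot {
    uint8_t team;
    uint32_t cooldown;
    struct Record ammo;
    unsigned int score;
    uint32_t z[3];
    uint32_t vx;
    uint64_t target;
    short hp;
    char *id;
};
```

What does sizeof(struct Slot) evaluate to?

Record: 0..2  crc  (2B, 2-aligned); 2..8  -- padding (6B); 8..16  inode  (8B, 8-aligned); 16..24  size  (8B, 8-aligned); 24..25  reserved  (1B, 1-aligned); 25..32  -- padding (7B); 32..40  blocks  (8B, 8-aligned); sizeof = 40, alignof = 8
0..1  team  (1B, 1-aligned)
1..4  -- padding (3B)
4..8  cooldown  (4B, 4-aligned)
8..48  ammo  (40B, 8-aligned)
48..52  score  (4B, 4-aligned)
52..64  z  (12B, 4-aligned)
64..68  vx  (4B, 4-aligned)
68..72  -- padding (4B)
72..80  target  (8B, 8-aligned)
80..82  hp  (2B, 2-aligned)
82..84  -- padding (2B)
84..88  id  (4B, 4-aligned)
sizeof = 88, alignof = 8

88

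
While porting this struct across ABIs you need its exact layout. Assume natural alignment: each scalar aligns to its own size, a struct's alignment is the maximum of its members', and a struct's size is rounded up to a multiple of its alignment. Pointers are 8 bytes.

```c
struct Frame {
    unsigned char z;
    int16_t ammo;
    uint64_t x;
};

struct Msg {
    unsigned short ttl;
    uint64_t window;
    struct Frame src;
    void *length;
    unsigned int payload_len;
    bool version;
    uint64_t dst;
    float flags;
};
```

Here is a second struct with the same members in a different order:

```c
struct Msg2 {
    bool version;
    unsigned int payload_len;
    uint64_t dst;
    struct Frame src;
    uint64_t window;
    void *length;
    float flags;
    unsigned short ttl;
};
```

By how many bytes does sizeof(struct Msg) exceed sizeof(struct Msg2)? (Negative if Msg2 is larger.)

Frame: @0: z [1B, align 1] → 1; +1 pad (align 2); @2: ammo [2B, align 2] → 4; +4 pad (align 8); @8: x [8B, align 8] → 16; size 16, align 8
@0: ttl [2B, align 2] → 2
+6 pad (align 8)
@8: window [8B, align 8] → 16
@16: src [16B, align 8] → 32
@32: length [8B, align 8] → 40
@40: payload_len [4B, align 4] → 44
@44: version [1B, align 1] → 45
+3 pad (align 8)
@48: dst [8B, align 8] → 56
@56: flags [4B, align 4] → 60
+4 tail pad (align 8)
size 64, align 8
— Msg2 —
@0: version [1B, align 1] → 1
+3 pad (align 4)
@4: payload_len [4B, align 4] → 8
@8: dst [8B, align 8] → 16
@16: src [16B, align 8] → 32
@32: window [8B, align 8] → 40
@40: length [8B, align 8] → 48
@48: flags [4B, align 4] → 52
@52: ttl [2B, align 2] → 54
+2 tail pad (align 8)
size 56, align 8
64 − 56 = 8

8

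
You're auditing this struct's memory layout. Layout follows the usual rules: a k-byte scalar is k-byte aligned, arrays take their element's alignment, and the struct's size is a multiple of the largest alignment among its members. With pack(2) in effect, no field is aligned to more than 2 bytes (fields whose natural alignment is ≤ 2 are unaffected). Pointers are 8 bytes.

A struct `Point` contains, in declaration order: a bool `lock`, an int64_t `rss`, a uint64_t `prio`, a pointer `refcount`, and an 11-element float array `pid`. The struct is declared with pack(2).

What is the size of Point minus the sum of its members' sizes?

1

0..1  lock  (1B, 1-aligned)
1..2  -- padding (1B)
2..10  rss  (8B, 2-aligned)
10..18  prio  (8B, 2-aligned)
18..26  refcount  (8B, 2-aligned)
26..70  pid  (44B, 2-aligned)
sizeof = 70, alignof = 2
data bytes 69, size 70 → padding 1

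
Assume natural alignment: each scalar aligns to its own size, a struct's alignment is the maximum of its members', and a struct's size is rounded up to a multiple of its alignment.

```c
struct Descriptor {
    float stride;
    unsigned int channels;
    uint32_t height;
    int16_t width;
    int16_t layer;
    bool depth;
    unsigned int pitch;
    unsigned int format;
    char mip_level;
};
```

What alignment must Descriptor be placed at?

member alignments: stride=4, channels=4, height=4, width=2, layer=2, depth=1, pitch=4, format=4, mip_level=1
max = 4

4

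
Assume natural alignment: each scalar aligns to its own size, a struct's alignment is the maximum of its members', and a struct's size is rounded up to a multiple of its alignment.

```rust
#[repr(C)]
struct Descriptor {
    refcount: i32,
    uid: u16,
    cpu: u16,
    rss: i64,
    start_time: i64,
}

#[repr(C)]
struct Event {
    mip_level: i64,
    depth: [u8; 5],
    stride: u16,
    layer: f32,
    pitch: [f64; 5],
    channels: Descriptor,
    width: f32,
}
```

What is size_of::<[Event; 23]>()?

Descriptor: @0: refcount [4B, align 4] → 4; @4: uid [2B, align 2] → 6; @6: cpu [2B, align 2] → 8; @8: rss [8B, align 8] → 16; @16: start_time [8B, align 8] → 24; size 24, align 8
@0: mip_level [8B, align 8] → 8
@8: depth [5B, align 1] → 13
+1 pad (align 2)
@14: stride [2B, align 2] → 16
@16: layer [4B, align 4] → 20
+4 pad (align 8)
@24: pitch [40B, align 8] → 64
@64: channels [24B, align 8] → 88
@88: width [4B, align 4] → 92
+4 tail pad (align 8)
size 96, align 8
array of 23: 23 × 96 = 2208

2208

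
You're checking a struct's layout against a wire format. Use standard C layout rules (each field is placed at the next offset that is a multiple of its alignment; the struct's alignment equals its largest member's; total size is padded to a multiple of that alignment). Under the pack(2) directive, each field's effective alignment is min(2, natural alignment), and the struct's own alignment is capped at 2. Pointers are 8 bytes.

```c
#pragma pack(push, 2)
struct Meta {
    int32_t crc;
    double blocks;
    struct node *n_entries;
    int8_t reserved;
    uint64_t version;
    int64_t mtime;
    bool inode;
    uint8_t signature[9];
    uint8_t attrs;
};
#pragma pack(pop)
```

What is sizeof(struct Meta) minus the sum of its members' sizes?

0..4  crc  (4B, 2-aligned)
4..12  blocks  (8B, 2-aligned)
12..20  n_entries  (8B, 2-aligned)
20..21  reserved  (1B, 1-aligned)
21..22  -- padding (1B)
22..30  version  (8B, 2-aligned)
30..38  mtime  (8B, 2-aligned)
38..39  inode  (1B, 1-aligned)
39..48  signature  (9B, 1-aligned)
48..49  attrs  (1B, 1-aligned)
49..50  -- tail padding (1B)
sizeof = 50, alignof = 2
data bytes 48, size 50 → padding 2

2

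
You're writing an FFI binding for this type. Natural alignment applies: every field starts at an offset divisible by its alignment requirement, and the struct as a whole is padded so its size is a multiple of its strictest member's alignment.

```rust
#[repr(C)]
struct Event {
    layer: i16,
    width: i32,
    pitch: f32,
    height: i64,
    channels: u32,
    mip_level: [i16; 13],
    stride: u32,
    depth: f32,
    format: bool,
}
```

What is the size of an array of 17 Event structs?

layer at 0 (size 2, align 2) → ends 2
pad 2 to align 4 for width
width at 4 (size 4, align 4) → ends 8
pitch at 8 (size 4, align 4) → ends 12
pad 4 to align 8 for height
height at 16 (size 8, align 8) → ends 24
channels at 24 (size 4, align 4) → ends 28
mip_level at 28 (size 26, align 2) → ends 54
pad 2 to align 4 for stride
stride at 56 (size 4, align 4) → ends 60
depth at 60 (size 4, align 4) → ends 64
format at 64 (size 1, align 1) → ends 65
tail pad 7 to reach multiple of 8
total 72 bytes, alignment 8
array of 17: 17 × 72 = 1224

1224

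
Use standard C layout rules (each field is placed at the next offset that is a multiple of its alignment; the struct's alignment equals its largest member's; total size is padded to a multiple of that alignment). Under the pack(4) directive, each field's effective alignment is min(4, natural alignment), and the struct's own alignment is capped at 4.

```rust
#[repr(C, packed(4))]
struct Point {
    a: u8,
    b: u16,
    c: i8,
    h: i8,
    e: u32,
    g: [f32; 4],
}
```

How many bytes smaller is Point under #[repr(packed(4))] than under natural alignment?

natural layout:
  a at 0 (size 1, align 1) → ends 1
  pad 1 to align 2 for b
  b at 2 (size 2, align 2) → ends 4
  c at 4 (size 1, align 1) → ends 5
  h at 5 (size 1, align 1) → ends 6
  pad 2 to align 4 for e
  e at 8 (size 4, align 4) → ends 12
  g at 12 (size 16, align 4) → ends 28
  total 28 bytes, alignment 4
packed(4) layout:
  a at 0 (size 1, align 1) → ends 1
  pad 1 to align 2 for b
  b at 2 (size 2, align 2) → ends 4
  c at 4 (size 1, align 1) → ends 5
  h at 5 (size 1, align 1) → ends 6
  pad 2 to align 4 for e
  e at 8 (size 4, align 4) → ends 12
  g at 12 (size 16, align 4) → ends 28
  total 28 bytes, alignment 4
28 − 28 = 0

0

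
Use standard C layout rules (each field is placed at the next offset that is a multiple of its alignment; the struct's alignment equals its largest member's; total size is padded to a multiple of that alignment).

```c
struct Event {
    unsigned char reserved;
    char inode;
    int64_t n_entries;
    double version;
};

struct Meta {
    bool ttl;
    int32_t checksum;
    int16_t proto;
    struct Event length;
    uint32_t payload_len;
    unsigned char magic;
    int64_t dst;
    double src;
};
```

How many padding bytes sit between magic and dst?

3

Event: @0: reserved [1B, align 1] → 1; @1: inode [1B, align 1] → 2; +6 pad (align 8); @8: n_entries [8B, align 8] → 16; @16: version [8B, align 8] → 24; size 24, align 8
@0: ttl [1B, align 1] → 1
+3 pad (align 4)
@4: checksum [4B, align 4] → 8
@8: proto [2B, align 2] → 10
+6 pad (align 8)
@16: length [24B, align 8] → 40
@40: payload_len [4B, align 4] → 44
@44: magic [1B, align 1] → 45
+3 pad (align 8)
@48: dst [8B, align 8] → 56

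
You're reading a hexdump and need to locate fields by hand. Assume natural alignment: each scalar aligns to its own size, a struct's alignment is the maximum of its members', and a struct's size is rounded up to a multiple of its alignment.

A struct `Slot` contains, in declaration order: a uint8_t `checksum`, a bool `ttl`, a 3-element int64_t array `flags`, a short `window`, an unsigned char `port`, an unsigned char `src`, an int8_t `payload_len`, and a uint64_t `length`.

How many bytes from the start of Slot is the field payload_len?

checksum at 0 (size 1, align 1) → ends 1
ttl at 1 (size 1, align 1) → ends 2
pad 6 to align 8 for flags
flags at 8 (size 24, align 8) → ends 32
window at 32 (size 2, align 2) → ends 34
port at 34 (size 1, align 1) → ends 35
src at 35 (size 1, align 1) → ends 36
payload_len at 36 (size 1, align 1) → ends 37

36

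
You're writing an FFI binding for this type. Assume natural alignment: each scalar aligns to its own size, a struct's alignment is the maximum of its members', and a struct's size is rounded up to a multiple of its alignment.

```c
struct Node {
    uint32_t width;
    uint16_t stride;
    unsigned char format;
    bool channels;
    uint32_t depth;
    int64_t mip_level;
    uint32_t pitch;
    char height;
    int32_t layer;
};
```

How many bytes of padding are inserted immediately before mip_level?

4

0..4  width  (4B, 4-aligned)
4..6  stride  (2B, 2-aligned)
6..7  format  (1B, 1-aligned)
7..8  channels  (1B, 1-aligned)
8..12  depth  (4B, 4-aligned)
12..16  -- padding (4B)
16..24  mip_level  (8B, 8-aligned)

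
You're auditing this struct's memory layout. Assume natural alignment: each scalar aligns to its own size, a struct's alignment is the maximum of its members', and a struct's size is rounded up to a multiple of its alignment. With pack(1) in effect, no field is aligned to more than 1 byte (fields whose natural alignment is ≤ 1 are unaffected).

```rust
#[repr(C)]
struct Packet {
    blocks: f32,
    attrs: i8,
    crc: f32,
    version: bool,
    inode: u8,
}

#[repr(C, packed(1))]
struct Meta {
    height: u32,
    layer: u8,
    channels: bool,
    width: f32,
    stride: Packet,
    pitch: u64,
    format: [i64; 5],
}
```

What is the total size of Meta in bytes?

Packet: blocks at 0 (size 4, align 4) → ends 4; attrs at 4 (size 1, align 1) → ends 5; pad 3 to align 4 for crc; crc at 8 (size 4, align 4) → ends 12; version at 12 (size 1, align 1) → ends 13; inode at 13 (size 1, align 1) → ends 14; tail pad 2 to reach multiple of 4; total 16 bytes, alignment 4
height at 0 (size 4, align 1) → ends 4
layer at 4 (size 1, align 1) → ends 5
channels at 5 (size 1, align 1) → ends 6
width at 6 (size 4, align 1) → ends 10
stride at 10 (size 16, align 1) → ends 26
pitch at 26 (size 8, align 1) → ends 34
format at 34 (size 40, align 1) → ends 74
total 74 bytes, alignment 1

74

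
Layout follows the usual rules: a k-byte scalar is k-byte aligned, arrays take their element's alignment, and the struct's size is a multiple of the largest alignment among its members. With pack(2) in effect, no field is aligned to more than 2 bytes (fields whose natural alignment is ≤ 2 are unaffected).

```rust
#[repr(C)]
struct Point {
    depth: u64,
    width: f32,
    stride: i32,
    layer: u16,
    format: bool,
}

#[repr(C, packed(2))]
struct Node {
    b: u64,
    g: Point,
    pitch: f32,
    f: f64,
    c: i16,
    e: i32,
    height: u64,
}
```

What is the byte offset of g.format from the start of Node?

26

Point: @0: depth [8B, align 8] → 8; @8: width [4B, align 4] → 12; @12: stride [4B, align 4] → 16; @16: layer [2B, align 2] → 18; @18: format [1B, align 1] → 19; +5 tail pad (align 8); size 24, align 8
@0: b [8B, align 2] → 8
@8: g [24B, align 2] → 32
within Point: format at 18
8 + 18 = 26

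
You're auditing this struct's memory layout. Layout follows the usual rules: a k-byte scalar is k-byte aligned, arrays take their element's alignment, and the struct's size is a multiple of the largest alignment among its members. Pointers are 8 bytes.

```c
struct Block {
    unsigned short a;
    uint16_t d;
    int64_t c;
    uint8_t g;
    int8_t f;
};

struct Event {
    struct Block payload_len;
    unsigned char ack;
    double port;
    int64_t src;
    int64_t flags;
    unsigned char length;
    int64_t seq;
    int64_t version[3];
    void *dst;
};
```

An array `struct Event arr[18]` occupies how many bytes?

1872

Block: 0..2  a  (2B, 2-aligned); 2..4  d  (2B, 2-aligned); 4..8  -- padding (4B); 8..16  c  (8B, 8-aligned); 16..17  g  (1B, 1-aligned); 17..18  f  (1B, 1-aligned); 18..24  -- tail padding (6B); sizeof = 24, alignof = 8
0..24  payload_len  (24B, 8-aligned)
24..25  ack  (1B, 1-aligned)
25..32  -- padding (7B)
32..40  port  (8B, 8-aligned)
40..48  src  (8B, 8-aligned)
48..56  flags  (8B, 8-aligned)
56..57  length  (1B, 1-aligned)
57..64  -- padding (7B)
64..72  seq  (8B, 8-aligned)
72..96  version  (24B, 8-aligned)
96..104  dst  (8B, 8-aligned)
sizeof = 104, alignof = 8
array of 18: 18 × 104 = 1872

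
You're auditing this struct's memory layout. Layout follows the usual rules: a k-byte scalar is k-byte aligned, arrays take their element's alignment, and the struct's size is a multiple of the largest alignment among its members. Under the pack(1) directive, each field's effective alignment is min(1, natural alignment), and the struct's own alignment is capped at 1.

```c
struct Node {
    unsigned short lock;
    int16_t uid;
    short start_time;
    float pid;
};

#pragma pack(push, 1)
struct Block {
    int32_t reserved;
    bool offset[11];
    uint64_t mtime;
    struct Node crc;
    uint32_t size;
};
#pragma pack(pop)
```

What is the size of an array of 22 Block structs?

858

Node: lock at 0 (size 2, align 2) → ends 2; uid at 2 (size 2, align 2) → ends 4; start_time at 4 (size 2, align 2) → ends 6; pad 2 to align 4 for pid; pid at 8 (size 4, align 4) → ends 12; total 12 bytes, alignment 4
reserved at 0 (size 4, align 1) → ends 4
offset at 4 (size 11, align 1) → ends 15
mtime at 15 (size 8, align 1) → ends 23
crc at 23 (size 12, align 1) → ends 35
size at 35 (size 4, align 1) → ends 39
total 39 bytes, alignment 1
array of 22: 22 × 39 = 858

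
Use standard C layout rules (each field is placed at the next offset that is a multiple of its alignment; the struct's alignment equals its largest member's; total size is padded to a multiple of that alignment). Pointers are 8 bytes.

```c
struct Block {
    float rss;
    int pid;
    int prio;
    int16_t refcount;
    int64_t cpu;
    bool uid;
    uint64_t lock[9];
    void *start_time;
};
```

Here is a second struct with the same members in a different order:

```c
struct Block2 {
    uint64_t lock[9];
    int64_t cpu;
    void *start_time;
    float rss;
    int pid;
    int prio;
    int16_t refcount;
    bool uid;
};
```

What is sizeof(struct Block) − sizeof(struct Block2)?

8

@0: rss [4B, align 4] → 4
@4: pid [4B, align 4] → 8
@8: prio [4B, align 4] → 12
@12: refcount [2B, align 2] → 14
+2 pad (align 8)
@16: cpu [8B, align 8] → 24
@24: uid [1B, align 1] → 25
+7 pad (align 8)
@32: lock [72B, align 8] → 104
@104: start_time [8B, align 8] → 112
size 112, align 8
— Block2 —
@0: lock [72B, align 8] → 72
@72: cpu [8B, align 8] → 80
@80: start_time [8B, align 8] → 88
@88: rss [4B, align 4] → 92
@92: pid [4B, align 4] → 96
@96: prio [4B, align 4] → 100
@100: refcount [2B, align 2] → 102
@102: uid [1B, align 1] → 103
+1 tail pad (align 8)
size 104, align 8
112 − 104 = 8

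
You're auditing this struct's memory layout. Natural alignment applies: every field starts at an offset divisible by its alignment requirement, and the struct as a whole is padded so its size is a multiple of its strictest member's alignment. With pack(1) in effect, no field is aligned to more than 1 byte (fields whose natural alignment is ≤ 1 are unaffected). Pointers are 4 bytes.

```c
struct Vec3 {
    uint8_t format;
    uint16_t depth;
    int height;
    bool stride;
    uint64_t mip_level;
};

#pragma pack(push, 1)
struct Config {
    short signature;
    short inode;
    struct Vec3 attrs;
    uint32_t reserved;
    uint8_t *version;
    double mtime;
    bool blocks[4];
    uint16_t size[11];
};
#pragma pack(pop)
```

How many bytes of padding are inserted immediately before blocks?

0

Vec3: @0: format [1B, align 1] → 1; +1 pad (align 2); @2: depth [2B, align 2] → 4; @4: height [4B, align 4] → 8; @8: stride [1B, align 1] → 9; +7 pad (align 8); @16: mip_level [8B, align 8] → 24; size 24, align 8
@0: signature [2B, align 1] → 2
@2: inode [2B, align 1] → 4
@4: attrs [24B, align 1] → 28
@28: reserved [4B, align 1] → 32
@32: version [4B, align 1] → 36
@36: mtime [8B, align 1] → 44
@44: blocks [4B, align 1] → 48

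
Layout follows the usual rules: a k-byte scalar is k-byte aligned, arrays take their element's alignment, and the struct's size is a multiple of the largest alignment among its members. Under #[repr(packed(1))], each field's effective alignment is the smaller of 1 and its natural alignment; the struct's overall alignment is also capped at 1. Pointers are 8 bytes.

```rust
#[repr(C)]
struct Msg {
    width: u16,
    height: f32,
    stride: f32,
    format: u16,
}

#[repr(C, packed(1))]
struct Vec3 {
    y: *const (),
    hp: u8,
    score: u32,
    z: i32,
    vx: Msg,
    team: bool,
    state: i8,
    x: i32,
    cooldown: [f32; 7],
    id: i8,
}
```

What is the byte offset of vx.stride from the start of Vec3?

25

Msg: @0: width [2B, align 2] → 2; +2 pad (align 4); @4: height [4B, align 4] → 8; @8: stride [4B, align 4] → 12; @12: format [2B, align 2] → 14; +2 tail pad (align 4); size 16, align 4
@0: y [8B, align 1] → 8
@8: hp [1B, align 1] → 9
@9: score [4B, align 1] → 13
@13: z [4B, align 1] → 17
@17: vx [16B, align 1] → 33
within Msg: stride at 8
17 + 8 = 25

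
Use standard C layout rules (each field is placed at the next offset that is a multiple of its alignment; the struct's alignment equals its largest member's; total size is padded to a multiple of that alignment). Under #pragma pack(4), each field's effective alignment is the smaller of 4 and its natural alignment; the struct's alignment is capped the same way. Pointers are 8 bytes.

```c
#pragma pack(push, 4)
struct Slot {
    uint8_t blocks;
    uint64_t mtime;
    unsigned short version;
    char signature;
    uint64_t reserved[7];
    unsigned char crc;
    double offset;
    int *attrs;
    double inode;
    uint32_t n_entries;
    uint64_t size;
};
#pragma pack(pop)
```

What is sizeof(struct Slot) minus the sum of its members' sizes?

0..1  blocks  (1B, 1-aligned)
1..4  -- padding (3B)
4..12  mtime  (8B, 4-aligned)
12..14  version  (2B, 2-aligned)
14..15  signature  (1B, 1-aligned)
15..16  -- padding (1B)
16..72  reserved  (56B, 4-aligned)
72..73  crc  (1B, 1-aligned)
73..76  -- padding (3B)
76..84  offset  (8B, 4-aligned)
84..92  attrs  (8B, 4-aligned)
92..100  inode  (8B, 4-aligned)
100..104  n_entries  (4B, 4-aligned)
104..112  size  (8B, 4-aligned)
sizeof = 112, alignof = 4
data bytes 105, size 112 → padding 7

7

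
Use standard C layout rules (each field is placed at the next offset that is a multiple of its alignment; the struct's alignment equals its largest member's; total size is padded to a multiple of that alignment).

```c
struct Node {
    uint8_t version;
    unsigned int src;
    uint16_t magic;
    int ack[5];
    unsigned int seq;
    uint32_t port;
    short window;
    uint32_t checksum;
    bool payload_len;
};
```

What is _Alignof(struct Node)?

4

member alignments: version=1, src=4, magic=2, ack=4, seq=4, port=4, window=2, checksum=4, payload_len=1
max = 4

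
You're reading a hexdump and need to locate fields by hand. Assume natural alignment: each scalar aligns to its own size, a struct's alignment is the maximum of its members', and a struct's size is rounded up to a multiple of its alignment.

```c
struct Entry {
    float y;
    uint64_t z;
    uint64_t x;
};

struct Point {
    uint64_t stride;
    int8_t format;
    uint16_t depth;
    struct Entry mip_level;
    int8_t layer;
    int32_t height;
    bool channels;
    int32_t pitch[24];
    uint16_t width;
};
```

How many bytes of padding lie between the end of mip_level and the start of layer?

Entry: 0..4  y  (4B, 4-aligned); 4..8  -- padding (4B); 8..16  z  (8B, 8-aligned); 16..24  x  (8B, 8-aligned); sizeof = 24, alignof = 8
0..8  stride  (8B, 8-aligned)
8..9  format  (1B, 1-aligned)
9..10  -- padding (1B)
10..12  depth  (2B, 2-aligned)
12..16  -- padding (4B)
16..40  mip_level  (24B, 8-aligned)
40..41  layer  (1B, 1-aligned)

0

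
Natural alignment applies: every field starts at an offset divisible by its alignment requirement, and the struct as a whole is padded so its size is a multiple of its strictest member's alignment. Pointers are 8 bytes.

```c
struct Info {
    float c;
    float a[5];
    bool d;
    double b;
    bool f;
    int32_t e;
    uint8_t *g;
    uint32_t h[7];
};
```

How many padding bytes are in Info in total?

0..4  c  (4B, 4-aligned)
4..24  a  (20B, 4-aligned)
24..25  d  (1B, 1-aligned)
25..32  -- padding (7B)
32..40  b  (8B, 8-aligned)
40..41  f  (1B, 1-aligned)
41..44  -- padding (3B)
44..48  e  (4B, 4-aligned)
48..56  g  (8B, 8-aligned)
56..84  h  (28B, 4-aligned)
84..88  -- tail padding (4B)
sizeof = 88, alignof = 8
data bytes 74, size 88 → padding 14

14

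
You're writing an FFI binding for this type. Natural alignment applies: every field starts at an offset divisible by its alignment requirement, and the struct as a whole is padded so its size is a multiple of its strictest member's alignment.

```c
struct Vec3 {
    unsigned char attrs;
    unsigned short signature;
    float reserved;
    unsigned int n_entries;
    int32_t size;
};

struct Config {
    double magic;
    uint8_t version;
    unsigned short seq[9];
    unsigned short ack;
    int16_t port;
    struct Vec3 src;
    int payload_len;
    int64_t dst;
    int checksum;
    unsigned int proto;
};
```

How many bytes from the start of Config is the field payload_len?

48

Vec3: 0..1  attrs  (1B, 1-aligned); 1..2  -- padding (1B); 2..4  signature  (2B, 2-aligned); 4..8  reserved  (4B, 4-aligned); 8..12  n_entries  (4B, 4-aligned); 12..16  size  (4B, 4-aligned); sizeof = 16, alignof = 4
0..8  magic  (8B, 8-aligned)
8..9  version  (1B, 1-aligned)
9..10  -- padding (1B)
10..28  seq  (18B, 2-aligned)
28..30  ack  (2B, 2-aligned)
30..32  port  (2B, 2-aligned)
32..48  src  (16B, 4-aligned)
48..52  payload_len  (4B, 4-aligned)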